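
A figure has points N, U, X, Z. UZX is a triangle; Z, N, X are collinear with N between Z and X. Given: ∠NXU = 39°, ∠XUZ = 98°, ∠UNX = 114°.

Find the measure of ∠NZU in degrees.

1. ∠UXZ = 39°  [N on ray XZ]
2. ∠UZX = 43°  [△UZX]
3. ∠NZU = 43°  [N on ray ZX]

∠NZU = 43°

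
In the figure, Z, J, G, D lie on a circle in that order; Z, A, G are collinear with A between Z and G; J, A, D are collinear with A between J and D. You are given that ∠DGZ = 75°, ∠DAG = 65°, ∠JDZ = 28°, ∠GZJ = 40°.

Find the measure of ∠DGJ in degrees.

∠DGJ = 103°

1. ∠DJZ = 75°  [same arc ZD]
2. ∠DZJ = 77°  [△ZJD]
3. ∠DGJ = 103°  [cyclic ZJGD, opposite ∠Z+∠G]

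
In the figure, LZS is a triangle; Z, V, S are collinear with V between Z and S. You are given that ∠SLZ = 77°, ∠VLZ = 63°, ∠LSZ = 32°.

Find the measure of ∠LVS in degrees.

∠LVS = 134°

1. ∠LZS = 71°  [△LZS]
2. ∠LZV = 71°  [V on ray ZS]
3. ∠LVZ = 46°  [△LZV]
4. ∠LVS = 134°  [linear pair at V on ZS]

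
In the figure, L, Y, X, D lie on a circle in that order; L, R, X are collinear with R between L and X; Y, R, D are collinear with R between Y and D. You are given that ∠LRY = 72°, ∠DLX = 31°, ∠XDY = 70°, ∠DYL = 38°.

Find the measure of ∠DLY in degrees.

1. ∠DYX = 31°  [same arc XD]
2. ∠DXY = 79°  [△YXD]
3. ∠DLY = 101°  [cyclic LYXD, opposite ∠L+∠X]

∠DLY = 101°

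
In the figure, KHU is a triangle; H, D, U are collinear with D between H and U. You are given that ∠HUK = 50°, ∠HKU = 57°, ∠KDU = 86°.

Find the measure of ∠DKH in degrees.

1. ∠KHU = 73°  [△KHU]
2. ∠HDK = 94°  [linear pair at D on HU]
3. ∠DHK = 73°  [D on ray HU]
4. ∠DKH = 13°  [△KHD]

∠DKH = 13°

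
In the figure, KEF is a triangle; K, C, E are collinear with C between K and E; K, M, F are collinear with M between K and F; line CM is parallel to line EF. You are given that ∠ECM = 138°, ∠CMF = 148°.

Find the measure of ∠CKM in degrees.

∠CKM = 106°

1. ∠KCM = 42°  [linear pair at C on KE]
2. ∠CMK = 32°  [linear pair at M on KF]
3. ∠CKM = 106°  [△KCM]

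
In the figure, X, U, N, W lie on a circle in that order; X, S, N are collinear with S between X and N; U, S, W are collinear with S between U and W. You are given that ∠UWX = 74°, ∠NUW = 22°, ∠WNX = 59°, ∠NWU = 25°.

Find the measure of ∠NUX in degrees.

∠NUX = 81°

1. ∠UNX = 74°  [same arc XU]
2. ∠NXU = 25°  [same arc UN]
3. ∠NUX = 81°  [△XUN]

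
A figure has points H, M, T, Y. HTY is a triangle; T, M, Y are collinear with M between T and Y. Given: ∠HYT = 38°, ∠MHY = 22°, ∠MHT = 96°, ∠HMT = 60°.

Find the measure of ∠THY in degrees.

1. ∠HTM = 24°  [△HTM]
2. ∠HTY = 24°  [M on ray TY]
3. ∠THY = 118°  [△HTY]

∠THY = 118°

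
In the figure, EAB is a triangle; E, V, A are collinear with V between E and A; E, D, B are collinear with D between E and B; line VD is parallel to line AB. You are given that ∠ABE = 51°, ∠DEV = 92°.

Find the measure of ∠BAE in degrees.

∠BAE = 37°

1. ∠EDV = 51°  [VD∥AB, corresponding at D]
2. ∠DVE = 37°  [△EVD]
3. ∠BAE = 37°  [VD∥AB, corresponding at V]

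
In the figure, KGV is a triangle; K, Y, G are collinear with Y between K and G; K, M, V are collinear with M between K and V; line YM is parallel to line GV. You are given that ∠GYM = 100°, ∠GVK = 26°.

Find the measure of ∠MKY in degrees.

∠MKY = 74°

1. ∠KYM = 80°  [linear pair at Y on KG]
2. ∠KMY = 26°  [YM∥GV, corresponding at M]
3. ∠MKY = 74°  [△KYM]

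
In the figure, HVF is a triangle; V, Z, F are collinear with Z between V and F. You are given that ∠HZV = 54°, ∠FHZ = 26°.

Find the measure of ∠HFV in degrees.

∠HFV = 28°

1. ∠FZH = 126°  [linear pair at Z on VF]
2. ∠HFZ = 28°  [△HZF]
3. ∠HFV = 28°  [Z on ray FV]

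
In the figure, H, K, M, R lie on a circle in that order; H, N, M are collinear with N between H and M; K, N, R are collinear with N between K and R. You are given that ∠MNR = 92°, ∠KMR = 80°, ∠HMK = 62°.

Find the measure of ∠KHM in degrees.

1. ∠HNK = 92°  [vertical angles at N]
2. ∠KHR = 100°  [cyclic HKMR, opposite ∠H+∠M]
3. ∠HRK = 62°  [same arc HK]
4. ∠HKR = 18°  [△HKR]
5. ∠KHM = 70°  [△HNK]

∠KHM = 70°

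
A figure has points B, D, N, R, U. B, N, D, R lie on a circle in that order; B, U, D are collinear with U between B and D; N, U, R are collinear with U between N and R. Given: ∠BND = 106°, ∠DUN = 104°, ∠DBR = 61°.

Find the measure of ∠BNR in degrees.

1. ∠BRD = 74°  [cyclic BNDR, opposite ∠N+∠R]
2. ∠BDR = 45°  [△BDR]
3. ∠BNR = 45°  [same arc BR]

∠BNR = 45°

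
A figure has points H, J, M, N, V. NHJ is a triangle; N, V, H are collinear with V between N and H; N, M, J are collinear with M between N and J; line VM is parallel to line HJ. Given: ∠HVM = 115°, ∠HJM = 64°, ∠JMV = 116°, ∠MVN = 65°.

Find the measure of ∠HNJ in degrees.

1. ∠HJN = 64°  [M on ray JN]
2. ∠JHN = 65°  [VM∥HJ, corresponding at V]
3. ∠HNJ = 51°  [△NHJ]

∠HNJ = 51°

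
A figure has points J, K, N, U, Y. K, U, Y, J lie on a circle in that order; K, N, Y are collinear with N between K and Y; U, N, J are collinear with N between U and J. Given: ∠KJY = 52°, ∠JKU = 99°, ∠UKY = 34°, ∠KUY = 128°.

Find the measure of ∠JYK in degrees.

∠JYK = 63°

1. ∠JYU = 81°  [cyclic KUYJ, opposite ∠K+∠Y]
2. ∠UJY = 34°  [same arc UY]
3. ∠JUY = 65°  [△UYJ]
4. ∠JKY = 65°  [same arc YJ]
5. ∠JYK = 63°  [△KYJ]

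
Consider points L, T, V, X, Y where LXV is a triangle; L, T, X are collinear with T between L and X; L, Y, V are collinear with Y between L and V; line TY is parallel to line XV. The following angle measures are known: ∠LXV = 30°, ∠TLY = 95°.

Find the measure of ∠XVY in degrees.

1. ∠LTY = 30°  [TY∥XV, corresponding at T]
2. ∠LYT = 55°  [△LTY]
3. ∠TYV = 125°  [linear pair at Y on LV]
4. ∠XVY = 55°  [TY∥XV, co-interior at V–Y]

∠XVY = 55°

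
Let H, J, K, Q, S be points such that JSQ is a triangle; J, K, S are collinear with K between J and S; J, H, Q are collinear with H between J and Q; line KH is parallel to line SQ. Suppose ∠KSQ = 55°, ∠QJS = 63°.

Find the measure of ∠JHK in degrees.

∠JHK = 62°

1. ∠JSQ = 55°  [K on ray SJ]
2. ∠JQS = 62°  [△JSQ]
3. ∠JHK = 62°  [KH∥SQ, corresponding at H]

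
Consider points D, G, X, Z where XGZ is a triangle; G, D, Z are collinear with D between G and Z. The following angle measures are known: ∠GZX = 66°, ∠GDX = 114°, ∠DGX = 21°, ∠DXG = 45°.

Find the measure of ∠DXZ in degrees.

1. ∠DZX = 66°  [D on ray ZG]
2. ∠XDZ = 66°  [linear pair at D on GZ]
3. ∠DXZ = 48°  [△XDZ]

∠DXZ = 48°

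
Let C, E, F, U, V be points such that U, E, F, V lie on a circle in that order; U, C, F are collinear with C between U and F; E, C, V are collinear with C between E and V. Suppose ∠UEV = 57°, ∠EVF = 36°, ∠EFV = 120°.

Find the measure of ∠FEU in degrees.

∠FEU = 81°

1. ∠UFV = 57°  [same arc UV]
2. ∠FEV = 24°  [△EFV]
3. ∠FUV = 24°  [same arc FV]
4. ∠FVU = 99°  [△UFV]
5. ∠FEU = 81°  [cyclic UEFV, opposite ∠E+∠V]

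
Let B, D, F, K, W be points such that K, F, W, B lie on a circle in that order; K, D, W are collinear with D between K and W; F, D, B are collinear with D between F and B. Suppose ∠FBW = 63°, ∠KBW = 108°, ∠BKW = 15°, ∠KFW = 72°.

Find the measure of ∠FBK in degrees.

1. ∠FKW = 63°  [same arc FW]
2. ∠FWK = 45°  [△KFW]
3. ∠FBK = 45°  [same arc KF]

∠FBK = 45°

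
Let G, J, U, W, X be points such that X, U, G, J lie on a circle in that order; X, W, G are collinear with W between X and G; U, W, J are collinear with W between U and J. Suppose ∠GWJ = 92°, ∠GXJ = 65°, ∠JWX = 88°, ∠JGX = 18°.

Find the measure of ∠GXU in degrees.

1. ∠UWX = 92°  [vertical angles at W]
2. ∠JUX = 18°  [same arc XJ]
3. ∠GXU = 70°  [△XWU]

∠GXU = 70°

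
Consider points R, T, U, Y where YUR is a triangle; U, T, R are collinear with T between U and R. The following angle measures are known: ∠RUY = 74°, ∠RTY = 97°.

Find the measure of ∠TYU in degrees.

1. ∠TUY = 74°  [T on ray UR]
2. ∠UTY = 83°  [linear pair at T on UR]
3. ∠TYU = 23°  [△YUT]

∠TYU = 23°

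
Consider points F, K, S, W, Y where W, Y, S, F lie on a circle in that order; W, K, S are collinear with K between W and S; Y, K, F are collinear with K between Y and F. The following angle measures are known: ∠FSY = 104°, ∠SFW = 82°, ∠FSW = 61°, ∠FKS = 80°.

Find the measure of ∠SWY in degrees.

∠SWY = 39°

1. ∠FYW = 61°  [same arc WF]
2. ∠WKY = 80°  [vertical angles at K]
3. ∠SWY = 39°  [△WKY]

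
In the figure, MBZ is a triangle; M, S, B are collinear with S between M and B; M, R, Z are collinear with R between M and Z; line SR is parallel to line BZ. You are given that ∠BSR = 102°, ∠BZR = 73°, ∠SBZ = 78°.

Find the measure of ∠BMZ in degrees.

∠BMZ = 29°

1. ∠BZM = 73°  [R on ray ZM]
2. ∠MBZ = 78°  [S on ray BM]
3. ∠BMZ = 29°  [△MBZ]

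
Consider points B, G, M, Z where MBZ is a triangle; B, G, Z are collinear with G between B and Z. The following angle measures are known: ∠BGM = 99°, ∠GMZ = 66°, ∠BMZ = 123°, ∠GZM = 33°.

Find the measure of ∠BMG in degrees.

1. ∠BZM = 33°  [G on ray ZB]
2. ∠MBZ = 24°  [△MBZ]
3. ∠GBM = 24°  [G on ray BZ]
4. ∠BMG = 57°  [△MBG]

∠BMG = 57°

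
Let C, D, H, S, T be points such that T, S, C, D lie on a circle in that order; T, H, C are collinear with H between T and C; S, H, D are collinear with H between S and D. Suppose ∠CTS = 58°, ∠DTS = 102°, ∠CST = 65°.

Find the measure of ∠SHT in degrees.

1. ∠CDS = 58°  [same arc SC]
2. ∠SCT = 57°  [△TSC]
3. ∠DCS = 78°  [cyclic TSCD, opposite ∠T+∠C]
4. ∠CSD = 44°  [△SCD]
5. ∠CHS = 79°  [△SHC]
6. ∠SHT = 101°  [linear pair at H on TC]

∠SHT = 101°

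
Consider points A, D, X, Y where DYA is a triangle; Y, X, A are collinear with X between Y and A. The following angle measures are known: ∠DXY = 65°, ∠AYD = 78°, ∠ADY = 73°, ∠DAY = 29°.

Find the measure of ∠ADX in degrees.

∠ADX = 36°

1. ∠AXD = 115°  [linear pair at X on YA]
2. ∠DAX = 29°  [X on ray AY]
3. ∠ADX = 36°  [△DXA]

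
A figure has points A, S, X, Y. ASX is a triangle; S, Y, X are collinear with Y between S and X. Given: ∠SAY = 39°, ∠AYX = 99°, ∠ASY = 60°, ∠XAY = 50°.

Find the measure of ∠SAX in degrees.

1. ∠AXY = 31°  [△AYX]
2. ∠ASX = 60°  [Y on ray SX]
3. ∠AXS = 31°  [Y on ray XS]
4. ∠SAX = 89°  [△ASX]

∠SAX = 89°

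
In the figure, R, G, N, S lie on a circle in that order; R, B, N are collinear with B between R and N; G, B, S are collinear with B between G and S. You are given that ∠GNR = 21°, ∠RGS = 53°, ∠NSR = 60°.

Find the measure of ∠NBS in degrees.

∠NBS = 88°

1. ∠GSR = 21°  [same arc RG]
2. ∠RNS = 53°  [same arc RS]
3. ∠NRS = 67°  [△RNS]
4. ∠RBS = 92°  [△RBS]
5. ∠NBS = 88°  [linear pair at B on RN]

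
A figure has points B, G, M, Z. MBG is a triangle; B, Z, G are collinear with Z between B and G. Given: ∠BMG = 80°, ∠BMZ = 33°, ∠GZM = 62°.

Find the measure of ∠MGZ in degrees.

∠MGZ = 71°

1. ∠BZM = 118°  [linear pair at Z on BG]
2. ∠MBZ = 29°  [△MBZ]
3. ∠GBM = 29°  [Z on ray BG]
4. ∠BGM = 71°  [△MBG]
5. ∠MGZ = 71°  [Z on ray GB]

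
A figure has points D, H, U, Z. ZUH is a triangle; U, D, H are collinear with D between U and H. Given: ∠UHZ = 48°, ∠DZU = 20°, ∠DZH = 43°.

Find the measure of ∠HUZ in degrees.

1. ∠DHZ = 48°  [D on ray HU]
2. ∠HDZ = 89°  [△ZDH]
3. ∠UDZ = 91°  [linear pair at D on UH]
4. ∠DUZ = 69°  [△ZUD]
5. ∠HUZ = 69°  [D on ray UH]

∠HUZ = 69°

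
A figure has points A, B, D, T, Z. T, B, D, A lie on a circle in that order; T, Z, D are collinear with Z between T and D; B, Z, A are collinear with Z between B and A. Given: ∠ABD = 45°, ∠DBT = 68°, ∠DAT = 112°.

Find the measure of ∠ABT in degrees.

1. ∠ATD = 45°  [same arc DA]
2. ∠ADT = 23°  [△TDA]
3. ∠ABT = 23°  [same arc TA]

∠ABT = 23°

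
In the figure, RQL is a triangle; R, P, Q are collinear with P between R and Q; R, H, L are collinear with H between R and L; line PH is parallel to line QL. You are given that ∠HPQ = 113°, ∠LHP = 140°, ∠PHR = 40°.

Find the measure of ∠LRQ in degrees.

1. ∠HPR = 67°  [linear pair at P on RQ]
2. ∠HRP = 73°  [△RPH]
3. ∠LRQ = 73°  [P on RQ, H on RL]

∠LRQ = 73°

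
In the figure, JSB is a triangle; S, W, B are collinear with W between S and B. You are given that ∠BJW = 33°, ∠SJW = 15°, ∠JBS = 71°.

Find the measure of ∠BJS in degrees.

1. ∠JBW = 71°  [W on ray BS]
2. ∠BWJ = 76°  [△JWB]
3. ∠JWS = 104°  [linear pair at W on SB]
4. ∠JSW = 61°  [△JSW]
5. ∠BSJ = 61°  [W on ray SB]
6. ∠BJS = 48°  [△JSB]

∠BJS = 48°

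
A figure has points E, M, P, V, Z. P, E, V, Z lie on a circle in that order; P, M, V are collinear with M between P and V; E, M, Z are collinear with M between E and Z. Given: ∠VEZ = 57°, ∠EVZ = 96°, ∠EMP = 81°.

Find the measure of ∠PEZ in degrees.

1. ∠EZV = 27°  [△EVZ]
2. ∠EPV = 27°  [same arc EV]
3. ∠PEZ = 72°  [△PME]

∠PEZ = 72°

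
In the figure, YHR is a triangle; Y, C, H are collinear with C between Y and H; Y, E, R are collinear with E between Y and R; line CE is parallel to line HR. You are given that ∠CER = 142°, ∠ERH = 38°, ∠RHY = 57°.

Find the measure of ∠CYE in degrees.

1. ∠CEY = 38°  [linear pair at E on YR]
2. ∠ECY = 57°  [CE∥HR, corresponding at C]
3. ∠CYE = 85°  [△YCE]

∠CYE = 85°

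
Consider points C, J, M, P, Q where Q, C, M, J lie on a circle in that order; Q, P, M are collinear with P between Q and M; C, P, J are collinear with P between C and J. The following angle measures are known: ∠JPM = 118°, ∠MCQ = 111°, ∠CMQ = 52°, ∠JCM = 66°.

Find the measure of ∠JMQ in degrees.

∠JMQ = 45°

1. ∠MJQ = 69°  [cyclic QCMJ, opposite ∠C+∠J]
2. ∠JQM = 66°  [same arc MJ]
3. ∠JMQ = 45°  [△QMJ]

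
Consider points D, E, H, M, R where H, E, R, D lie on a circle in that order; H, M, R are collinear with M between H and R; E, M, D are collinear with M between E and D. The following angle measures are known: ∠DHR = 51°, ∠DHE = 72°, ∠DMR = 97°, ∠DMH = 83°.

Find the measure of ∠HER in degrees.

1. ∠DER = 51°  [same arc RD]
2. ∠EDH = 46°  [△HMD]
3. ∠DEH = 62°  [△HED]
4. ∠EMH = 97°  [vertical angles at M]
5. ∠EMR = 83°  [vertical angles at M]
6. ∠ERH = 46°  [△EMR]
7. ∠EHR = 21°  [△HME]
8. ∠HER = 113°  [△HER]

∠HER = 113°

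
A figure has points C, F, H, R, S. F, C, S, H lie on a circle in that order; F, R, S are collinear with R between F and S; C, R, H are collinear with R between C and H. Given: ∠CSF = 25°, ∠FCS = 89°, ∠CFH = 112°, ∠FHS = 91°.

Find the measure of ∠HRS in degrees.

1. ∠CHF = 25°  [same arc FC]
2. ∠CFS = 66°  [△FCS]
3. ∠FCH = 43°  [△FCH]
4. ∠CHS = 66°  [same arc CS]
5. ∠FSH = 43°  [same arc FH]
6. ∠HRS = 71°  [△SRH]

∠HRS = 71°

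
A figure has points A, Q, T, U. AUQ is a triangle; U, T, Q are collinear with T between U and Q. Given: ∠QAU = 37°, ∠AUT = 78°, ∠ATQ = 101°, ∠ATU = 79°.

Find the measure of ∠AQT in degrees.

∠AQT = 65°

1. ∠AUQ = 78°  [T on ray UQ]
2. ∠AQU = 65°  [△AUQ]
3. ∠AQT = 65°  [T on ray QU]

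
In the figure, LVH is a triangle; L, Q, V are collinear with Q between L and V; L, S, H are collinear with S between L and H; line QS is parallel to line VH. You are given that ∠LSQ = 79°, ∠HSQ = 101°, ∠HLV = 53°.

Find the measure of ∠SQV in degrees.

∠SQV = 132°

1. ∠LHV = 79°  [QS∥VH, corresponding at S]
2. ∠HVL = 48°  [△LVH]
3. ∠LQS = 48°  [QS∥VH, corresponding at Q]
4. ∠SQV = 132°  [linear pair at Q on LV]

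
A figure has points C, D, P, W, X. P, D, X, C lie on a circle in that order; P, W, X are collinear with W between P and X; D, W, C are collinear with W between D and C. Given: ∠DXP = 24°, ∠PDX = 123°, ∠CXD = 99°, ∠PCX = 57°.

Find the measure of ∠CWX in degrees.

1. ∠DCP = 24°  [same arc PD]
2. ∠DPX = 33°  [△PDX]
3. ∠CPD = 81°  [cyclic PDXC, opposite ∠P+∠X]
4. ∠CDP = 75°  [△PDC]
5. ∠DCX = 33°  [same arc DX]
6. ∠CXP = 75°  [same arc PC]
7. ∠CWX = 72°  [△XWC]

∠CWX = 72°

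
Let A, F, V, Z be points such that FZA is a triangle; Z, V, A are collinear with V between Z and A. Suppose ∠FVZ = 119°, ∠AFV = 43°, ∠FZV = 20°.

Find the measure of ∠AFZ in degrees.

∠AFZ = 84°

1. ∠AVF = 61°  [linear pair at V on ZA]
2. ∠FAV = 76°  [△FVA]
3. ∠AZF = 20°  [V on ray ZA]
4. ∠FAZ = 76°  [V on ray AZ]
5. ∠AFZ = 84°  [△FZA]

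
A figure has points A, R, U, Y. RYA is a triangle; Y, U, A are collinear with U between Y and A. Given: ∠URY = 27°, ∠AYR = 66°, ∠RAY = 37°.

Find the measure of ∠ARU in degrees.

1. ∠RYU = 66°  [U on ray YA]
2. ∠RAU = 37°  [U on ray AY]
3. ∠RUY = 87°  [△RYU]
4. ∠AUR = 93°  [linear pair at U on YA]
5. ∠ARU = 50°  [△RUA]

∠ARU = 50°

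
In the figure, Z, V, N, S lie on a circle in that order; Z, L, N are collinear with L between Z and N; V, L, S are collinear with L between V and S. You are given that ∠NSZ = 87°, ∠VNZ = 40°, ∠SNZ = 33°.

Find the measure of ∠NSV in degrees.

1. ∠NVZ = 93°  [cyclic ZVNS, opposite ∠V+∠S]
2. ∠NZV = 47°  [△ZVN]
3. ∠NSV = 47°  [same arc VN]

∠NSV = 47°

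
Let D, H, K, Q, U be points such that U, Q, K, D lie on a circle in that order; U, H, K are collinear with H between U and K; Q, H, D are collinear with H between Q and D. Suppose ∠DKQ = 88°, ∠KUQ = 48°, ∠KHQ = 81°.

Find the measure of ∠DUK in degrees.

∠DUK = 44°

1. ∠KDQ = 48°  [same arc QK]
2. ∠DQK = 44°  [△QKD]
3. ∠DUK = 44°  [same arc KD]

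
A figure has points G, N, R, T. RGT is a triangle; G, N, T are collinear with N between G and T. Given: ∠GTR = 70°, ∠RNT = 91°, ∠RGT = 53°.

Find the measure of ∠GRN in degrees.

∠GRN = 38°

1. ∠GNR = 89°  [linear pair at N on GT]
2. ∠NGR = 53°  [N on ray GT]
3. ∠GRN = 38°  [△RGN]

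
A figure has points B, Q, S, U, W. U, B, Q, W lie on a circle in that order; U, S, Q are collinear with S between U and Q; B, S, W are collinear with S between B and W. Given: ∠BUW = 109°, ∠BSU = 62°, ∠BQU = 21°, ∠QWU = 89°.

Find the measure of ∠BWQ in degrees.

∠BWQ = 68°

1. ∠BQW = 71°  [cyclic UBQW, opposite ∠U+∠Q]
2. ∠BSQ = 118°  [linear pair at S on UQ]
3. ∠QBW = 41°  [△BSQ]
4. ∠BWQ = 68°  [△BQW]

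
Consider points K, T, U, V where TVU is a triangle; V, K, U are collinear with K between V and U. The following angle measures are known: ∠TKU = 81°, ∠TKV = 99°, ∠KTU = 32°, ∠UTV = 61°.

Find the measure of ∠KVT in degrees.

∠KVT = 52°

1. ∠KUT = 67°  [△TKU]
2. ∠TUV = 67°  [K on ray UV]
3. ∠TVU = 52°  [△TVU]
4. ∠KVT = 52°  [K on ray VU]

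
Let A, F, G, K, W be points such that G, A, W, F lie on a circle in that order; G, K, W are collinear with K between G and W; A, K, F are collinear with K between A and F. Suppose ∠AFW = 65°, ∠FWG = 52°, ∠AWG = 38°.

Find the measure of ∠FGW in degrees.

1. ∠FKW = 63°  [△WKF]
2. ∠AFG = 38°  [same arc GA]
3. ∠FKG = 117°  [linear pair at K on GW]
4. ∠FGW = 25°  [△GKF]

∠FGW = 25°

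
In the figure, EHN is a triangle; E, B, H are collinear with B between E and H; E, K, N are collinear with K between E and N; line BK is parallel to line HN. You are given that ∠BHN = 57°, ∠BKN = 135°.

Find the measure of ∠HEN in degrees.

1. ∠EHN = 57°  [B on ray HE]
2. ∠BKE = 45°  [linear pair at K on EN]
3. ∠EBK = 57°  [BK∥HN, corresponding at B]
4. ∠BEK = 78°  [△EBK]
5. ∠HEN = 78°  [B on EH, K on EN]

∠HEN = 78°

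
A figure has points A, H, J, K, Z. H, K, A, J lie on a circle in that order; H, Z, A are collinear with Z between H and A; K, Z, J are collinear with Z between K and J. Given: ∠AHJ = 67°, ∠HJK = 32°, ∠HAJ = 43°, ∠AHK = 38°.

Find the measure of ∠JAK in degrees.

∠JAK = 75°

1. ∠AKJ = 67°  [same arc AJ]
2. ∠AJK = 38°  [same arc KA]
3. ∠JAK = 75°  [△KAJ]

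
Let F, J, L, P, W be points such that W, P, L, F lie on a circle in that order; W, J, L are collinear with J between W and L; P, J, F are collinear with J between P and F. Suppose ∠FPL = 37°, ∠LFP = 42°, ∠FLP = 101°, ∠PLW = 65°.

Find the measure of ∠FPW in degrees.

1. ∠LJP = 78°  [△PJL]
2. ∠LWP = 42°  [same arc PL]
3. ∠PJW = 102°  [linear pair at J on WL]
4. ∠FPW = 36°  [△WJP]

∠FPW = 36°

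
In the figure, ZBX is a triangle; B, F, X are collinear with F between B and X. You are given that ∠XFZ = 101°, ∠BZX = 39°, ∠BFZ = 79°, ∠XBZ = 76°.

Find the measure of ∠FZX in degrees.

1. ∠BXZ = 65°  [△ZBX]
2. ∠FXZ = 65°  [F on ray XB]
3. ∠FZX = 14°  [△ZFX]

∠FZX = 14°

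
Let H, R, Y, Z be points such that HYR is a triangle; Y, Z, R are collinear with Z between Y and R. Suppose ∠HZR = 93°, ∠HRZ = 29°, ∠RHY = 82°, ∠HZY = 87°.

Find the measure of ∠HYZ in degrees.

1. ∠HRY = 29°  [Z on ray RY]
2. ∠HYR = 69°  [△HYR]
3. ∠HYZ = 69°  [Z on ray YR]

∠HYZ = 69°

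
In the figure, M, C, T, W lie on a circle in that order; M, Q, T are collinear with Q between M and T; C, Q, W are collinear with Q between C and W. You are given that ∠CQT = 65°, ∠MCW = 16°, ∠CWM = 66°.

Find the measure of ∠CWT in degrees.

∠CWT = 49°

1. ∠MQW = 65°  [vertical angles at Q]
2. ∠MTW = 16°  [same arc MW]
3. ∠TQW = 115°  [linear pair at Q on MT]
4. ∠CWT = 49°  [△TQW]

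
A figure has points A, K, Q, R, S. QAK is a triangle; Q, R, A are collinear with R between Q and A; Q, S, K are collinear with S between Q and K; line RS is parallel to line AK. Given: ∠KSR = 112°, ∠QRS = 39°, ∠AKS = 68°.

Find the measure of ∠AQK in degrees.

∠AQK = 73°

1. ∠QSR = 68°  [linear pair at S on QK]
2. ∠RQS = 73°  [△QRS]
3. ∠AQK = 73°  [R on QA, S on QK]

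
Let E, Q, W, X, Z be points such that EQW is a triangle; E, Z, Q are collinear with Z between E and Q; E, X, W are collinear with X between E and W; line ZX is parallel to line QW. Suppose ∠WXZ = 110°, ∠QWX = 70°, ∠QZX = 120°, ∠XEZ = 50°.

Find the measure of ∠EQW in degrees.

∠EQW = 60°

1. ∠EWQ = 70°  [X on ray WE]
2. ∠QEW = 50°  [Z on EQ, X on EW]
3. ∠EQW = 60°  [△EQW]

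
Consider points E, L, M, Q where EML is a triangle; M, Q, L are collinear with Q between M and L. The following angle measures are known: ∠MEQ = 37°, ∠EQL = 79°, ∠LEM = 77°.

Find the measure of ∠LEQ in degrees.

∠LEQ = 40°

1. ∠EQM = 101°  [linear pair at Q on ML]
2. ∠EMQ = 42°  [△EMQ]
3. ∠EML = 42°  [Q on ray ML]
4. ∠ELM = 61°  [△EML]
5. ∠ELQ = 61°  [Q on ray LM]
6. ∠LEQ = 40°  [△EQL]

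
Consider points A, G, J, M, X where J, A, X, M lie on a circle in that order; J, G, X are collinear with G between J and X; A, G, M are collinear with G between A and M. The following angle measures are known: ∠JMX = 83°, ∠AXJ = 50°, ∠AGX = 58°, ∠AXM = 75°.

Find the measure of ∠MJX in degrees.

1. ∠AMJ = 50°  [same arc JA]
2. ∠JGM = 58°  [vertical angles at G]
3. ∠MJX = 72°  [△JGM]

∠MJX = 72°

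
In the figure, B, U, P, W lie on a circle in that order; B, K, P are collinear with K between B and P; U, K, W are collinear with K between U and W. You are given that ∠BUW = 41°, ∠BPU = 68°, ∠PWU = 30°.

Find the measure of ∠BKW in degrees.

∠BKW = 71°

1. ∠BPW = 41°  [same arc BW]
2. ∠PKW = 109°  [△PKW]
3. ∠BKW = 71°  [linear pair at K on BP]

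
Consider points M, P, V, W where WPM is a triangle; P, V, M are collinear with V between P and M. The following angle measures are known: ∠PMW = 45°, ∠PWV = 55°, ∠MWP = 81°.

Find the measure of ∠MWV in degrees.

1. ∠MPW = 54°  [△WPM]
2. ∠VMW = 45°  [V on ray MP]
3. ∠VPW = 54°  [V on ray PM]
4. ∠PVW = 71°  [△WPV]
5. ∠MVW = 109°  [linear pair at V on PM]
6. ∠MWV = 26°  [△WVM]

∠MWV = 26°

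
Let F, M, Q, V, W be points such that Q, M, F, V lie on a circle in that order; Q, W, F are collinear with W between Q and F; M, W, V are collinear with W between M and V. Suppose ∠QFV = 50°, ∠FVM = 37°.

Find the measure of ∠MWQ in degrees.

∠MWQ = 93°

1. ∠QMV = 50°  [same arc QV]
2. ∠FQM = 37°  [same arc MF]
3. ∠MWQ = 93°  [△QWM]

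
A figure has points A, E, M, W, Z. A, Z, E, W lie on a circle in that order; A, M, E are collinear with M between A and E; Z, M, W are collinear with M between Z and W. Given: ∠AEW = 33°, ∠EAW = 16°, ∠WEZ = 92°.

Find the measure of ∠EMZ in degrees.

∠EMZ = 105°

1. ∠AZW = 33°  [same arc AW]
2. ∠EZW = 16°  [same arc EW]
3. ∠WAZ = 88°  [cyclic AZEW, opposite ∠A+∠E]
4. ∠AWZ = 59°  [△AZW]
5. ∠AEZ = 59°  [same arc AZ]
6. ∠EMZ = 105°  [△ZME]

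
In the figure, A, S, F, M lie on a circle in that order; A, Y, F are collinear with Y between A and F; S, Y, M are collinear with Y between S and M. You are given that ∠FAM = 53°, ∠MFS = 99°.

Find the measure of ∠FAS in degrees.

1. ∠FSM = 53°  [same arc FM]
2. ∠FMS = 28°  [△SFM]
3. ∠FAS = 28°  [same arc SF]

∠FAS = 28°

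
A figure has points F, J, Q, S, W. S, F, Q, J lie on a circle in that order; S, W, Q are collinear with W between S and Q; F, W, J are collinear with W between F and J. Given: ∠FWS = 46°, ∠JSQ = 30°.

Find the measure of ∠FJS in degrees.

1. ∠JWQ = 46°  [vertical angles at W]
2. ∠JWS = 134°  [linear pair at W on SQ]
3. ∠FJS = 16°  [△SWJ]

∠FJS = 16°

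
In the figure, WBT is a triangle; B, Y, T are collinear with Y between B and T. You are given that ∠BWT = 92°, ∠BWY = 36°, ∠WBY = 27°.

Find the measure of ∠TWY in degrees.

1. ∠BYW = 117°  [△WBY]
2. ∠TBW = 27°  [Y on ray BT]
3. ∠TYW = 63°  [linear pair at Y on BT]
4. ∠BTW = 61°  [△WBT]
5. ∠WTY = 61°  [Y on ray TB]
6. ∠TWY = 56°  [△WYT]

∠TWY = 56°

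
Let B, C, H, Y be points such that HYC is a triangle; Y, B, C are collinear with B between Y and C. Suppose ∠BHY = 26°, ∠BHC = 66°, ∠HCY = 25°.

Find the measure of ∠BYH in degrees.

1. ∠BCH = 25°  [B on ray CY]
2. ∠CBH = 89°  [△HBC]
3. ∠HBY = 91°  [linear pair at B on YC]
4. ∠BYH = 63°  [△HYB]

∠BYH = 63°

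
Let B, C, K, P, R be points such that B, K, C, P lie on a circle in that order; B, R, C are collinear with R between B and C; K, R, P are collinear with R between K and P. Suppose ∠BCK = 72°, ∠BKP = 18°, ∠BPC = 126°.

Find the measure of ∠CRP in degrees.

∠CRP = 108°

1. ∠BPK = 72°  [same arc BK]
2. ∠BCP = 18°  [same arc BP]
3. ∠CBP = 36°  [△BCP]
4. ∠BRP = 72°  [△BRP]
5. ∠CRP = 108°  [linear pair at R on BC]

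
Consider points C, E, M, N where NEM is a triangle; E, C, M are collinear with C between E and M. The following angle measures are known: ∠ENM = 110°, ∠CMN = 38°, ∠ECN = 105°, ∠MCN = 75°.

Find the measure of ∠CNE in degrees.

1. ∠EMN = 38°  [C on ray ME]
2. ∠MEN = 32°  [△NEM]
3. ∠CEN = 32°  [C on ray EM]
4. ∠CNE = 43°  [△NEC]

∠CNE = 43°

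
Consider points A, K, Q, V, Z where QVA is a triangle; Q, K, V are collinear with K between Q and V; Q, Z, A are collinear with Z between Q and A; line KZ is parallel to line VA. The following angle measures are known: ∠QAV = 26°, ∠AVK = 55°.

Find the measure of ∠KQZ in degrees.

1. ∠AVQ = 55°  [K on ray VQ]
2. ∠AQV = 99°  [△QVA]
3. ∠KQZ = 99°  [K on QV, Z on QA]

∠KQZ = 99°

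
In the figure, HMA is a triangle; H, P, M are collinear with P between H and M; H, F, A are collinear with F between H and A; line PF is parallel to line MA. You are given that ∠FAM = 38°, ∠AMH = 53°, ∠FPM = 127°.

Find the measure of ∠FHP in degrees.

1. ∠HAM = 38°  [F on ray AH]
2. ∠AHM = 89°  [△HMA]
3. ∠FHP = 89°  [P on HM, F on HA]

∠FHP = 89°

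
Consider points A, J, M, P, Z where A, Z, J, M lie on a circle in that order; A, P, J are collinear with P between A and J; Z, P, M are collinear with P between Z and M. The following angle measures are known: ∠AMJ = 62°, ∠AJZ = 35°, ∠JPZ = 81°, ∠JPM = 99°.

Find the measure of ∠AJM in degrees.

∠AJM = 54°

1. ∠AMZ = 35°  [same arc AZ]
2. ∠APM = 81°  [vertical angles at P]
3. ∠JAM = 64°  [△APM]
4. ∠AJM = 54°  [△AJM]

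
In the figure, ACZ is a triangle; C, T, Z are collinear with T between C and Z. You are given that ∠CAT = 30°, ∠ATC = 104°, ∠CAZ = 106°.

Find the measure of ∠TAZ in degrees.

∠TAZ = 76°

1. ∠ACT = 46°  [△ACT]
2. ∠ATZ = 76°  [linear pair at T on CZ]
3. ∠ACZ = 46°  [T on ray CZ]
4. ∠AZC = 28°  [△ACZ]
5. ∠AZT = 28°  [T on ray ZC]
6. ∠TAZ = 76°  [△ATZ]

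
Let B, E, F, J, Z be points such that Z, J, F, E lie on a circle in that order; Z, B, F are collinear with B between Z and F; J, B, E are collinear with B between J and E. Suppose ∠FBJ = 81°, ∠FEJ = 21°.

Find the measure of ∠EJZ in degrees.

∠EJZ = 60°

1. ∠JBZ = 99°  [linear pair at B on ZF]
2. ∠FZJ = 21°  [same arc JF]
3. ∠EJZ = 60°  [△ZBJ]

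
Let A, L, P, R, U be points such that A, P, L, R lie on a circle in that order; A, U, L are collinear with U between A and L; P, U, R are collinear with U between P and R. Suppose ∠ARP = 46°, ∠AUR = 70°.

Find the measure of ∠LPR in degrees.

∠LPR = 64°

1. ∠ALP = 46°  [same arc AP]
2. ∠LUP = 70°  [vertical angles at U]
3. ∠LPR = 64°  [△PUL]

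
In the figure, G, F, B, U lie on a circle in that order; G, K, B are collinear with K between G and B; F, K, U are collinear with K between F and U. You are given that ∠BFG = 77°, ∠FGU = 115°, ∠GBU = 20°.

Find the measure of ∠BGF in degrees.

∠BGF = 58°

1. ∠GFU = 20°  [same arc GU]
2. ∠FUG = 45°  [△GFU]
3. ∠FBG = 45°  [same arc GF]
4. ∠BGF = 58°  [△GFB]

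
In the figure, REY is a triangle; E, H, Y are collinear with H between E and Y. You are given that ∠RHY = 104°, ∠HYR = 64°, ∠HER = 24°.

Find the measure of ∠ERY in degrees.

∠ERY = 92°

1. ∠EYR = 64°  [H on ray YE]
2. ∠REY = 24°  [H on ray EY]
3. ∠ERY = 92°  [△REY]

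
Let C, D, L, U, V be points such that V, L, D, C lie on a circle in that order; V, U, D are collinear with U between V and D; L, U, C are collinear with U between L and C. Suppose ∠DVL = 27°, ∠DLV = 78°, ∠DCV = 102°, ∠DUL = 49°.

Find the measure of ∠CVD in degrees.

1. ∠LDV = 75°  [△VLD]
2. ∠CUV = 49°  [vertical angles at U]
3. ∠LCV = 75°  [same arc VL]
4. ∠CVD = 56°  [△VUC]

∠CVD = 56°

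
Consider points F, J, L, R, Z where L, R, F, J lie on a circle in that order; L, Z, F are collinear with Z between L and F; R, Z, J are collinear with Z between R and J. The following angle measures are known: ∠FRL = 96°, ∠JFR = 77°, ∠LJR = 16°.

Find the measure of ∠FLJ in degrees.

∠FLJ = 35°

1. ∠FJL = 84°  [cyclic LRFJ, opposite ∠R+∠J]
2. ∠JLR = 103°  [cyclic LRFJ, opposite ∠L+∠F]
3. ∠JRL = 61°  [△LRJ]
4. ∠JFL = 61°  [same arc LJ]
5. ∠FLJ = 35°  [△LFJ]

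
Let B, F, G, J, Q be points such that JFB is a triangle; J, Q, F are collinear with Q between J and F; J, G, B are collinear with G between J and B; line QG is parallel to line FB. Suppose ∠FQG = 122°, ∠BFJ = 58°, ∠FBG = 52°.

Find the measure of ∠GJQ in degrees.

∠GJQ = 70°

1. ∠FBJ = 52°  [G on ray BJ]
2. ∠BJF = 70°  [△JFB]
3. ∠GJQ = 70°  [Q on JF, G on JB]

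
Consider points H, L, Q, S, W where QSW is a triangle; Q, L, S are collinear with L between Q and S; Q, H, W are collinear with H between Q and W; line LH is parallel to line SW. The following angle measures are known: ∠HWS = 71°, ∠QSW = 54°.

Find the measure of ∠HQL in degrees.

1. ∠QWS = 71°  [H on ray WQ]
2. ∠SQW = 55°  [△QSW]
3. ∠HQL = 55°  [L on QS, H on QW]

∠HQL = 55°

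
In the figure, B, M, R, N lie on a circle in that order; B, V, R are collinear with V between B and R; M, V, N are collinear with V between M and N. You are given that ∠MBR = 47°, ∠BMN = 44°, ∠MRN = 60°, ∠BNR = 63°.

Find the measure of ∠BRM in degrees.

∠BRM = 16°

1. ∠MNR = 47°  [same arc MR]
2. ∠BVM = 89°  [△BVM]
3. ∠NMR = 73°  [△MRN]
4. ∠MVR = 91°  [linear pair at V on BR]
5. ∠BRM = 16°  [△MVR]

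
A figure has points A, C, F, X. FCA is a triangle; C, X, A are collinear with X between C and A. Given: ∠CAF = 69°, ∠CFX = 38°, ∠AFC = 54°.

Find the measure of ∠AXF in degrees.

1. ∠ACF = 57°  [△FCA]
2. ∠FCX = 57°  [X on ray CA]
3. ∠CXF = 85°  [△FCX]
4. ∠AXF = 95°  [linear pair at X on CA]

∠AXF = 95°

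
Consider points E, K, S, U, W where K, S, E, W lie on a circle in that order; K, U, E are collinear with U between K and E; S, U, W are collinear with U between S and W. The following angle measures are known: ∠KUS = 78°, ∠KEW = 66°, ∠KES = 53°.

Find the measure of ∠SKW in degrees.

1. ∠KSW = 66°  [same arc KW]
2. ∠KWS = 53°  [same arc KS]
3. ∠SKW = 61°  [△KSW]

∠SKW = 61°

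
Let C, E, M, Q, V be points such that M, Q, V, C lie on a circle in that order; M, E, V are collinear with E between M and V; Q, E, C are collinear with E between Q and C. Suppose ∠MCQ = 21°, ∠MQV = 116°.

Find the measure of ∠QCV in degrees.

∠QCV = 43°

1. ∠MVQ = 21°  [same arc MQ]
2. ∠QMV = 43°  [△MQV]
3. ∠QCV = 43°  [same arc QV]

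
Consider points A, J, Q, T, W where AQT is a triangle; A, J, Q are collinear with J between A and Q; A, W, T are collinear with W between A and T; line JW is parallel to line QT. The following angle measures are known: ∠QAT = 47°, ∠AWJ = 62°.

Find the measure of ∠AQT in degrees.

∠AQT = 71°

1. ∠JAW = 47°  [J on AQ, W on AT]
2. ∠AJW = 71°  [△AJW]
3. ∠AQT = 71°  [JW∥QT, corresponding at J]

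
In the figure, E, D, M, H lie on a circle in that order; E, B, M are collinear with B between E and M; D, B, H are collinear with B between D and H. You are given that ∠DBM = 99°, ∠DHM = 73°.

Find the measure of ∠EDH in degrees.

∠EDH = 26°

1. ∠DBE = 81°  [linear pair at B on EM]
2. ∠DEM = 73°  [same arc DM]
3. ∠EDH = 26°  [△EBD]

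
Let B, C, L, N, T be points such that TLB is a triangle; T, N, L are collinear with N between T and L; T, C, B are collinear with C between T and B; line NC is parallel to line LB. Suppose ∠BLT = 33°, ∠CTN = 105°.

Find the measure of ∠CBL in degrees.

1. ∠CNT = 33°  [NC∥LB, corresponding at N]
2. ∠NCT = 42°  [△TNC]
3. ∠BCN = 138°  [linear pair at C on TB]
4. ∠CBL = 42°  [NC∥LB, co-interior at B–C]

∠CBL = 42°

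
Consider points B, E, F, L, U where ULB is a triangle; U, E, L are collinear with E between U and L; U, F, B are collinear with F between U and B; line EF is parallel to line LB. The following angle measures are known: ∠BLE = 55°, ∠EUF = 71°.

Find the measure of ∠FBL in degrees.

∠FBL = 54°

1. ∠BLU = 55°  [E on ray LU]
2. ∠BUL = 71°  [E on UL, F on UB]
3. ∠LBU = 54°  [△ULB]
4. ∠FBL = 54°  [F on ray BU]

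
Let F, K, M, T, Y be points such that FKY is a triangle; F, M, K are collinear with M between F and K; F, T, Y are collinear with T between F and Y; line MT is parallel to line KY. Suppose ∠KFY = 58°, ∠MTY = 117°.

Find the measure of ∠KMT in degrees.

∠KMT = 121°

1. ∠MFT = 58°  [M on FK, T on FY]
2. ∠FTM = 63°  [linear pair at T on FY]
3. ∠FMT = 59°  [△FMT]
4. ∠KMT = 121°  [linear pair at M on FK]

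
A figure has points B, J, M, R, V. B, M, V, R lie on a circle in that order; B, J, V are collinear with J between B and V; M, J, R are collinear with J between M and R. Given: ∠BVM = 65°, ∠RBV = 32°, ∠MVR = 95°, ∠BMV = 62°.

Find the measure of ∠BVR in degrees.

1. ∠BRM = 65°  [same arc BM]
2. ∠RMV = 32°  [same arc VR]
3. ∠BJR = 83°  [△BJR]
4. ∠MRV = 53°  [△MVR]
5. ∠RJV = 97°  [linear pair at J on BV]
6. ∠BVR = 30°  [△VJR]

∠BVR = 30°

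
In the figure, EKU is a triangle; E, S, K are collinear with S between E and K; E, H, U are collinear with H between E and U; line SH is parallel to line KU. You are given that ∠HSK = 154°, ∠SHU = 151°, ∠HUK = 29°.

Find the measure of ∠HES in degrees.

1. ∠ESH = 26°  [linear pair at S on EK]
2. ∠EHS = 29°  [linear pair at H on EU]
3. ∠HES = 125°  [△ESH]

∠HES = 125°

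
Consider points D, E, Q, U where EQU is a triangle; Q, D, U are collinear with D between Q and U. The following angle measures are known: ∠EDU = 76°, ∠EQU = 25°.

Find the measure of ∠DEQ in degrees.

1. ∠EDQ = 104°  [linear pair at D on QU]
2. ∠DQE = 25°  [D on ray QU]
3. ∠DEQ = 51°  [△EQD]

∠DEQ = 51°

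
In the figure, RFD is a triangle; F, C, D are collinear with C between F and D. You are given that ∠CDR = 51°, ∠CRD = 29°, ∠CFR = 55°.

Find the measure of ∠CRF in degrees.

1. ∠DCR = 100°  [△RCD]
2. ∠FCR = 80°  [linear pair at C on FD]
3. ∠CRF = 45°  [△RFC]

∠CRF = 45°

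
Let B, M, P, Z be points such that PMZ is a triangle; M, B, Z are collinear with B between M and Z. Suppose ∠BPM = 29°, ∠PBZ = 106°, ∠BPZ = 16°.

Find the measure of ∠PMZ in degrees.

∠PMZ = 77°

1. ∠MBP = 74°  [linear pair at B on MZ]
2. ∠BMP = 77°  [△PMB]
3. ∠PMZ = 77°  [B on ray MZ]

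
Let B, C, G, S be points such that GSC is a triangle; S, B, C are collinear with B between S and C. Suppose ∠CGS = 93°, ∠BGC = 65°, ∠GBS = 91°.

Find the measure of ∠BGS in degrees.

1. ∠CBG = 89°  [linear pair at B on SC]
2. ∠BCG = 26°  [△GBC]
3. ∠GCS = 26°  [B on ray CS]
4. ∠CSG = 61°  [△GSC]
5. ∠BSG = 61°  [B on ray SC]
6. ∠BGS = 28°  [△GSB]

∠BGS = 28°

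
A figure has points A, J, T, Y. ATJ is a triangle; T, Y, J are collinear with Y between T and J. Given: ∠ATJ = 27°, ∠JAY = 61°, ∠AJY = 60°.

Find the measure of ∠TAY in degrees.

1. ∠ATY = 27°  [Y on ray TJ]
2. ∠AYJ = 59°  [△AYJ]
3. ∠AYT = 121°  [linear pair at Y on TJ]
4. ∠TAY = 32°  [△ATY]

∠TAY = 32°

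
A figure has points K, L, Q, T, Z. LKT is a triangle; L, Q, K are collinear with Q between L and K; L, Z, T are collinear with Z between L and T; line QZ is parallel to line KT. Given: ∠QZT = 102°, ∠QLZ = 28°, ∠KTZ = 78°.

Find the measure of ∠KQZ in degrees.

∠KQZ = 106°

1. ∠LZQ = 78°  [linear pair at Z on LT]
2. ∠LQZ = 74°  [△LQZ]
3. ∠KQZ = 106°  [linear pair at Q on LK]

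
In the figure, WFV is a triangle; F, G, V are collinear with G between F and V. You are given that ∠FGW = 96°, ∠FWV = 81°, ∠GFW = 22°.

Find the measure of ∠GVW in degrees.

∠GVW = 77°

1. ∠VFW = 22°  [G on ray FV]
2. ∠FVW = 77°  [△WFV]
3. ∠GVW = 77°  [G on ray VF]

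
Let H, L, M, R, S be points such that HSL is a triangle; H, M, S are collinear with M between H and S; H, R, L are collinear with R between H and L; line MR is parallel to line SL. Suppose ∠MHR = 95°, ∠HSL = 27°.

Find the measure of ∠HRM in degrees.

1. ∠LHS = 95°  [M on HS, R on HL]
2. ∠HLS = 58°  [△HSL]
3. ∠HRM = 58°  [MR∥SL, corresponding at R]

∠HRM = 58°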